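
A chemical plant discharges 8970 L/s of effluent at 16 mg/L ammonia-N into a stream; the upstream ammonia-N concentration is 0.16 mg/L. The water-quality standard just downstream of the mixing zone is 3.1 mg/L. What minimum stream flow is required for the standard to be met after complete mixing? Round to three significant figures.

Set C_mix = 3.1: (Q·0.1600 + 8970·16.00) / (Q + 8970) = 3.1
→ Q = 8970·(16.00 − 3.1)/(3.1 − 0.1600) = 39360 L/s.

39400 L/s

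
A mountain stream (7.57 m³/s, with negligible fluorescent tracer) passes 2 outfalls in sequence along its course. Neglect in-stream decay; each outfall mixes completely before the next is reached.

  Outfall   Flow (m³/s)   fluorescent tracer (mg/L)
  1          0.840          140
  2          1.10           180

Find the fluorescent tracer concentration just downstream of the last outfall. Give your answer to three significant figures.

Outfall 1: combined Q = 8.410 m³/s; C = (7.570·0 + 0.8400·140.0)/8.410 = 13.98 mg/L.
Outfall 2: combined Q = 9.510 m³/s; C = (8.410·13.98 + 1.100·180.0)/9.510 = 33.19 mg/L.

33.2 mg/L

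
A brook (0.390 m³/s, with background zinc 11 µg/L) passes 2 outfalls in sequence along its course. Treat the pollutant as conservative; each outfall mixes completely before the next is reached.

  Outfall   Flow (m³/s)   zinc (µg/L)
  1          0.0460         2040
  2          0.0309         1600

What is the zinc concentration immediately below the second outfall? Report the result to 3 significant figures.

Outfall 1: combined Q = 0.4360 m³/s; C = (0.3900·11.00 + 0.04600·2040)/0.4360 = 225.1 µg/L.
Outfall 2: combined Q = 0.4669 m³/s; C = (0.4360·225.1 + 0.03090·1600)/0.4669 = 316.1 µg/L.

316 µg/L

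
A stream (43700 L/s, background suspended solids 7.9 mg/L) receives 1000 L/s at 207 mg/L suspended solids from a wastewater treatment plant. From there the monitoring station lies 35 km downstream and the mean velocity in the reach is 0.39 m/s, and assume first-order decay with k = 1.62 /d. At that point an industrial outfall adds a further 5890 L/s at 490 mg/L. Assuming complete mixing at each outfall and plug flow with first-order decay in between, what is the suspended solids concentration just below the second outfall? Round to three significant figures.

Flow-weighted average: C = (43700·7.900 + 1000·207.0) / 44700 = 552200/44700 = 12.35 mg/L; combined flow 44700 L/s.
Travel time t = 35·1000 / 0.39 = 89740 s = 24.93 h.
First-order decay: C = 12.35·exp(−k·t) = 12.35·0.1859 = 2.296 mg/L.
Second outfall: C = (44700·2.296 + 5890·490.0)/50590 = 59.08 mg/L.

59.1 mg/L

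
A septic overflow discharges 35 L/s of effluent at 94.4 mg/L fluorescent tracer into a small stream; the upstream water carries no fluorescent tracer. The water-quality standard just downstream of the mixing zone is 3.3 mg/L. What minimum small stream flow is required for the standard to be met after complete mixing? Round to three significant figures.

966 L/s

Set C_mix = 3.3: (Q·0 + 35.00·94.40) / (Q + 35.00) = 3.3
→ Q = 35.00·(94.40 − 3.3)/(3.3 − 0) = 966.2 L/s.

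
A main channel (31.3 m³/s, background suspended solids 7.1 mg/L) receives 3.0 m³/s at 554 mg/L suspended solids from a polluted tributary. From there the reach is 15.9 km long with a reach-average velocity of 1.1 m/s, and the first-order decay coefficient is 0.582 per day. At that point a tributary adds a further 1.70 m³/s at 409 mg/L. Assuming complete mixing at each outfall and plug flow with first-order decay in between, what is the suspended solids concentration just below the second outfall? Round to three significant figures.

66.8 mg/L

After mixing, C = (31.30·7.100 + 3.000·554.0) / 34.30 = 1884/34.30 = 54.93 mg/L; combined flow 34.30 m³/s.
Travel time t = 15.9·1000 / 1.1 = 14450 s = 4.015 h.
Decay over the reach: 54.93·exp(−kt) = 54.93·0.9072 = 49.84 mg/L.
Second outfall: C = (34.30·49.84 + 1.700·409.0)/36.00 = 66.80 mg/L.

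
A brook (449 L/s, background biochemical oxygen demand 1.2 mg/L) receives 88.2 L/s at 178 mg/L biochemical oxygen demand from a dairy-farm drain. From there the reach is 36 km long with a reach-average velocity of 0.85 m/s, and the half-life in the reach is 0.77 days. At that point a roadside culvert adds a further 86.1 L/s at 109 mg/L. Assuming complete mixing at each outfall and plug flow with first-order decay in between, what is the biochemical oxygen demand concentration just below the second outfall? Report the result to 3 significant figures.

Mixed concentration C = ΣQC/ΣQ = (449.0·1.200 + 88.20·178.0) / 537.2 = 16240/537.2 = 30.23 mg/L; combined flow 537.2 L/s.
Travel time t = 36·1000 / 0.85 = 42350 s = 11.76 h.
Half-life 0.77 d → k = ln 2 / 0.77 = 0.9002 d⁻¹.
Decay over the reach: 30.23·exp(−kt) = 30.23·0.6432 = 19.44 mg/L.
At the second outfall, C = (537.2·19.44 + 86.10·109.0) / (537.2 + 86.10) = 31.81 mg/L.

31.8 mg/L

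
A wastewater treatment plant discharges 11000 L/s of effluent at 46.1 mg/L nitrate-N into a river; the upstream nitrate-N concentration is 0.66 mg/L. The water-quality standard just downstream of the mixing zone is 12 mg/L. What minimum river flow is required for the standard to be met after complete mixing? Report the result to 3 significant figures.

33100 L/s

Set C_mix = 12: (Q·0.6600 + 11000·46.10) / (Q + 11000) = 12
→ Q = 11000·(46.10 − 12)/(12 − 0.6600) = 33080 L/s.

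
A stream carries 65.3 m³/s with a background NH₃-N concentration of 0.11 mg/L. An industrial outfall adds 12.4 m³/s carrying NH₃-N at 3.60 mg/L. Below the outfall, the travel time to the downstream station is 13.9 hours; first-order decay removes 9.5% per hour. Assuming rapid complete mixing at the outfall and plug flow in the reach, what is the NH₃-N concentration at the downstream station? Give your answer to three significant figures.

Mass balance: C = (65.30·0.1100 + 12.40·3.600) / 77.70 = 51.82/77.70 = 0.6670 mg/L.
9.5%/h lost → k = −ln(1 − 0.095) = 0.09982 h⁻¹.
First-order decay: C = 0.6670·exp(−k·t) = 0.6670·0.2497 = 0.1665 mg/L.

0.167 mg/L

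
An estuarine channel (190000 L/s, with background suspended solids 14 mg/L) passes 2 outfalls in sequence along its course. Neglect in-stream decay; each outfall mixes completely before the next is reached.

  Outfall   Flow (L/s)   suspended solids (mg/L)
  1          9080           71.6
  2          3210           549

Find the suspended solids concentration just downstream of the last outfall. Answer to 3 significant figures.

After outfall 1: Q = 190000 + 9080 = 199100 L/s; C = (190000·14.00 + 9080·71.60)/199100 = 16.63 mg/L.
After outfall 2: Q = 199100 + 3210 = 202300 L/s; C = (199100·16.63 + 3210·549.0)/202300 = 25.07 mg/L.

25.1 mg/L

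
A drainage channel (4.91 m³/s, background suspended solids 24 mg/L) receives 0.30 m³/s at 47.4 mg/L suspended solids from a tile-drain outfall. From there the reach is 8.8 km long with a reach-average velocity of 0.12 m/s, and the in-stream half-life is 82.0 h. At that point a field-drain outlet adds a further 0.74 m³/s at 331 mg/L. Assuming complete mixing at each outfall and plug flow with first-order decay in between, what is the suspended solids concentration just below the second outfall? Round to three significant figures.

59.9 mg/L

Flow-weighted average: C = (4.910·24.00 + 0.3000·47.40) / 5.210 = 132.1/5.210 = 25.35 mg/L; combined flow 5.210 m³/s.
Travel time t = 8.8·1000 / 0.12 = 73330 s = 20.37 h.
Half-life 82.0 h → k = ln 2 / 82.0 = 0.008453 h⁻¹ = 0.2029 d⁻¹.
After decay, C = 25.35 × e^(−kt) = 25.35 × 0.8418 = 21.34 mg/L.
Second outfall: C = (5.210·21.34 + 0.7400·331.0)/5.950 = 59.85 mg/L.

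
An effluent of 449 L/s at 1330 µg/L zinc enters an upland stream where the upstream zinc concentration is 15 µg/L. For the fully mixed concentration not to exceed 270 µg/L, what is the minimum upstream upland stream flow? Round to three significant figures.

1870 L/s

Set C_mix = 270: (Q·15.00 + 449.0·1330) / (Q + 449.0) = 270
→ Q = 449.0·(1330 − 270)/(270 − 15.00) = 1866 L/s.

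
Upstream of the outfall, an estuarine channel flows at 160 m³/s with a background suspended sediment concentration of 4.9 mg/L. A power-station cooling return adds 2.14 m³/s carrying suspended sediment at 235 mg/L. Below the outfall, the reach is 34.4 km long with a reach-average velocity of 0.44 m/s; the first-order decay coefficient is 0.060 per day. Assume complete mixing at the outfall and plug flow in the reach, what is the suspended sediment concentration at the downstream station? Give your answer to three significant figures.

Flow-weighted average: C = (160.0·4.900 + 2.140·235.0) / 162.1 = 1287/162.1 = 7.937 mg/L.
Travel time t = 34.4·1000 / 0.44 = 78180 s = 21.72 h.
Decay over the reach: 7.937·exp(−kt) = 7.937·0.9472 = 7.518 mg/L.

7.52 mg/L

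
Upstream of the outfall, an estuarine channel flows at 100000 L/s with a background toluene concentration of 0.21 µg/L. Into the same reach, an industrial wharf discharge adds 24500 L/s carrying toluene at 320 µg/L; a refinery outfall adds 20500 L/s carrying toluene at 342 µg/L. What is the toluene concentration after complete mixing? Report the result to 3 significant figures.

103 µg/L

Mixed concentration C = ΣQC/ΣQ = (100000·0.2100 + 24500·320.0 + 20500·342.0) / 145000 = 14870000/145000 = 102.6 µg/L.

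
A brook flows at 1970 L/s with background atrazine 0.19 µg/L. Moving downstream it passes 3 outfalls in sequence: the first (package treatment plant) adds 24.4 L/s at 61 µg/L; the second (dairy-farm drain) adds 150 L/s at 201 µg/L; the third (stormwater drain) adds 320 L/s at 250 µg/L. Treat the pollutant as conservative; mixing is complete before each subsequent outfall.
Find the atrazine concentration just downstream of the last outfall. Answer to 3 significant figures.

45.5 µg/L

Below outfall 1: Q → 1994 L/s, C = (1970·0.1900 + 24.40·61.00)/1994 = 0.9340 µg/L.
Below outfall 2: Q → 2144 L/s, C = (1994·0.9340 + 150.0·201.0)/2144 = 14.93 µg/L.
Below outfall 3: Q → 2464 L/s, C = (2144·14.93 + 320.0·250.0)/2464 = 45.45 µg/L.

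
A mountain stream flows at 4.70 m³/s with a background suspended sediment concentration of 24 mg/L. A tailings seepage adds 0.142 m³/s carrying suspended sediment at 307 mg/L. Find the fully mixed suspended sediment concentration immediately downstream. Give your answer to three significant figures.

32.3 mg/L

After mixing, C = (4.700·24.00 + 0.1420·307.0) / 4.842 = 156.4/4.842 = 32.30 mg/L.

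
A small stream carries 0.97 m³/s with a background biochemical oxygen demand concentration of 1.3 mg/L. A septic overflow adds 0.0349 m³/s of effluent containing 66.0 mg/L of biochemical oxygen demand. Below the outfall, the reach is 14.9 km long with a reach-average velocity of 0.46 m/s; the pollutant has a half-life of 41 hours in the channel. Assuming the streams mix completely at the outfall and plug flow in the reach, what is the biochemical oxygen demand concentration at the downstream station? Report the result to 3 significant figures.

3.05 mg/L

Flow-weighted average: C = (0.9700·1.300 + 0.03490·66.00) / 1.005 = 3.564/1.005 = 3.547 mg/L.
Travel time t = 14.9·1000 / 0.46 = 32390 s = 8.998 h.
Half-life 41 h → k = ln 2 / 41 = 0.01691 h⁻¹ = 0.4057 d⁻¹.
Applying C = C₀e^(−kt): 3.547 × 0.8589 = 3.047 mg/L.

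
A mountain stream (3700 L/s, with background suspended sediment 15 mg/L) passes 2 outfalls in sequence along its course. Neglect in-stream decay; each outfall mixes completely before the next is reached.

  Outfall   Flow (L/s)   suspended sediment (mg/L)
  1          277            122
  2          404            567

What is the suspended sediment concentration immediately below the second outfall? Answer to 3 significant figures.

After outfall 1: Q = 3700 + 277.0 = 3977 L/s; C = (3700·15.00 + 277.0·122.0)/3977 = 22.45 mg/L.
After outfall 2: Q = 3977 + 404.0 = 4381 L/s; C = (3977·22.45 + 404.0·567.0)/4381 = 72.67 mg/L.

72.7 mg/L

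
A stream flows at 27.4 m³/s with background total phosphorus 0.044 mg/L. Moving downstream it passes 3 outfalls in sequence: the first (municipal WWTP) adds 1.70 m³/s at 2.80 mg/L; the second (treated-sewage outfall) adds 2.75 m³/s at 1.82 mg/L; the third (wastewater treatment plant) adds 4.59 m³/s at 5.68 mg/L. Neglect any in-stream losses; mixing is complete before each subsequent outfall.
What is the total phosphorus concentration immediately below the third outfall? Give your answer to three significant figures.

Below outfall 1: Q → 29.10 m³/s, C = (27.40·0.04400 + 1.700·2.800)/29.10 = 0.2050 mg/L.
Below outfall 2: Q → 31.85 m³/s, C = (29.10·0.2050 + 2.750·1.820)/31.85 = 0.3444 mg/L.
Below outfall 3: Q → 36.44 m³/s, C = (31.85·0.3444 + 4.590·5.680)/36.44 = 1.017 mg/L.

1.02 mg/L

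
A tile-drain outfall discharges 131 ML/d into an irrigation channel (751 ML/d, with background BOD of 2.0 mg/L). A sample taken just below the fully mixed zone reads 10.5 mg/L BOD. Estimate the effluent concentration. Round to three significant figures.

Mass balance: 751.0·2.000 + 131.0·Cₑ = 882.0·10.50
→ Cₑ = (882.0·10.50 − 751.0·2.000) / 131.0 = 59.23 mg/L.

59.2 mg/L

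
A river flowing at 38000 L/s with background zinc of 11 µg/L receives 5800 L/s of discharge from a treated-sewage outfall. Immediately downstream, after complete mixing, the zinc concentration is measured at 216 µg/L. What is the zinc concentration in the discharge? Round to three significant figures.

1560 µg/L

Mass balance: 38000·11.00 + 5800·Cₑ = 43800·216.0
→ Cₑ = (43800·216.0 − 38000·11.00) / 5800 = 1559 µg/L.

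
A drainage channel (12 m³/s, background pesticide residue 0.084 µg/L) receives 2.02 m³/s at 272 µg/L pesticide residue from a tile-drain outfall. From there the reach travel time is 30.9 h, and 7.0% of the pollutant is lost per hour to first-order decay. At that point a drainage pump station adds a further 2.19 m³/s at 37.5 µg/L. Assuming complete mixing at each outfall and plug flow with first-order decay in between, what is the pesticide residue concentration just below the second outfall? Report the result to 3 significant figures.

Mixed concentration C = ΣQC/ΣQ = (12.00·0.08400 + 2.020·272.0) / 14.02 = 550.4/14.02 = 39.26 µg/L; combined flow 14.02 m³/s.
7.0%/h lost → k = −ln(1 − 0.07) = 0.07257 h⁻¹.
After decay, C = 39.26 × e^(−kt) = 39.26 × 0.1062 = 4.170 µg/L.
Second outfall: C = (14.02·4.170 + 2.190·37.50)/16.21 = 8.673 µg/L.

8.67 µg/L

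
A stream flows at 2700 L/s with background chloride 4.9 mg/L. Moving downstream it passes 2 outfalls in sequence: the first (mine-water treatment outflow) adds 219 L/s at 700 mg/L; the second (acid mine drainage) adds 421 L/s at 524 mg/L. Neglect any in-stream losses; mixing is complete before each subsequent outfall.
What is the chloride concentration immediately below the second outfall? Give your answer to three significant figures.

Below outfall 1: Q → 2919 L/s, C = (2700·4.900 + 219.0·700.0)/2919 = 57.05 mg/L.
Below outfall 2: Q → 3340 L/s, C = (2919·57.05 + 421.0·524.0)/3340 = 115.9 mg/L.

116 mg/L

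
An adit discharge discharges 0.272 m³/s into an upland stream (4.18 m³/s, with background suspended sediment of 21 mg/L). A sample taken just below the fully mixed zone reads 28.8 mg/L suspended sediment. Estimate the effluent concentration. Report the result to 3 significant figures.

Mass balance: 4.180·21.00 + 0.2720·Cₑ = 4.452·28.80
→ Cₑ = (4.452·28.80 − 4.180·21.00) / 0.2720 = 148.7 mg/L.

149 mg/L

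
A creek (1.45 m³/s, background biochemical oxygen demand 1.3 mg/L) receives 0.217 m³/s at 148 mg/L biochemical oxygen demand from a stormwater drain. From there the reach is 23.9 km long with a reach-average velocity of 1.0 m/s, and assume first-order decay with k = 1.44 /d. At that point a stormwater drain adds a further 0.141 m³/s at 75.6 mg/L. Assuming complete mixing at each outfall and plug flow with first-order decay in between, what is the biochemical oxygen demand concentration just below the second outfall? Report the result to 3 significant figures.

After mixing, C = (1.450·1.300 + 0.2170·148.0) / 1.667 = 34.00/1.667 = 20.40 mg/L; combined flow 1.667 m³/s.
Travel time t = 23.9·1000 / 1.0 = 23900 s = 6.639 h.
Decay over the reach: 20.40·exp(−kt) = 20.40·0.6714 = 13.70 mg/L.
At the second outfall, C = (1.667·13.70 + 0.1410·75.60) / (1.667 + 0.1410) = 18.52 mg/L.

18.5 mg/L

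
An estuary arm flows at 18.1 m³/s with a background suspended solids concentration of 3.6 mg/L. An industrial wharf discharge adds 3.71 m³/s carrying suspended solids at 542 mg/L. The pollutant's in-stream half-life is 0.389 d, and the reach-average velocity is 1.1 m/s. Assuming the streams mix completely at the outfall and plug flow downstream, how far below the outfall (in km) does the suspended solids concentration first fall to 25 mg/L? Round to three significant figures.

71.3 km

Mass balance: C = (18.10·3.600 + 3.710·542.0) / 21.81 = 2076/21.81 = 95.18 mg/L.
Half-life 0.389 d → k = ln 2 / 0.389 = 1.782 d⁻¹.
Set 95.18·exp(−k·t) = 25 → t = ln(95.18/25)/k = 64830 s = 18.01 h.
Distance = v·t = 1.1·64830 = 71310 m = 71.31 km.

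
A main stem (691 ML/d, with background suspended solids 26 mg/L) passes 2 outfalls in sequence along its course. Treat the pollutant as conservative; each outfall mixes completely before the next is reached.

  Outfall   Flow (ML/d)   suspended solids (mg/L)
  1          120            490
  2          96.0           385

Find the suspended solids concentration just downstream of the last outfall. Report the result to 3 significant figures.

125 mg/L

Outfall 1: combined Q = 811.0 ML/d; C = (691.0·26.00 + 120.0·490.0)/811.0 = 94.66 mg/L.
Outfall 2: combined Q = 907.0 ML/d; C = (811.0·94.66 + 96.00·385.0)/907.0 = 125.4 mg/L.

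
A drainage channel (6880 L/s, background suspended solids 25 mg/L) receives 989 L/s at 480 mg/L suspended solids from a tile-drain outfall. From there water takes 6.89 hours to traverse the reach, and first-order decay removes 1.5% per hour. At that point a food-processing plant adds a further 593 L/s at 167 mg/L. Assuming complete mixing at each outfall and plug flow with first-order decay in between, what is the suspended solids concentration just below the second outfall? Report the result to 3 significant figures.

80.6 mg/L

Mass balance: C = (6880·25.00 + 989.0·480.0) / 7869 = 646700/7869 = 82.19 mg/L; combined flow 7869 L/s.
1.5%/h lost → k = −ln(1 − 0.015) = 0.01511 h⁻¹.
First-order decay: C = 82.19·exp(−k·t) = 82.19·0.9011 = 74.06 mg/L.
Second outfall: C = (7869·74.06 + 593.0·167.0)/8462 = 80.57 mg/L.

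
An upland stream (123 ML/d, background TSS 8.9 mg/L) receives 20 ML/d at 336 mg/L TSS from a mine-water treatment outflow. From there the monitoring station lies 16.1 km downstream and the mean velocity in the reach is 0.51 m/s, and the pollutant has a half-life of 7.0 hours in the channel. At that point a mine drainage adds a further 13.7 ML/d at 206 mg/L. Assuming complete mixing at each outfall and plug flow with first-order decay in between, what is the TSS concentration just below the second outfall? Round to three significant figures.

Mixed concentration C = ΣQC/ΣQ = (123.0·8.900 + 20.00·336.0) / 143.0 = 7815/143.0 = 54.65 mg/L; combined flow 143.0 ML/d.
Travel time t = 16.1·1000 / 0.51 = 31570 s = 8.769 h.
Half-life 7.0 h → k = ln 2 / 7.0 = 0.09902 h⁻¹ = 2.377 d⁻¹.
First-order decay: C = 54.65·exp(−k·t) = 54.65·0.4197 = 22.93 mg/L.
Second outfall: C = (143.0·22.93 + 13.70·206.0)/156.7 = 38.94 mg/L.

38.9 mg/L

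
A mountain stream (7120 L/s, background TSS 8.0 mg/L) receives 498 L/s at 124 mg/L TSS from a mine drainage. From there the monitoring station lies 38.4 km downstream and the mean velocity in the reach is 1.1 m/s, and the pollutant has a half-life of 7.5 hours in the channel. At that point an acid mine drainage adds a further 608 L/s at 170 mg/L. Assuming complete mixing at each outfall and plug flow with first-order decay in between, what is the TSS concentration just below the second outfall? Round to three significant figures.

18.5 mg/L

Flow-weighted average: C = (7120·8.000 + 498.0·124.0) / 7618 = 118700/7618 = 15.58 mg/L; combined flow 7618 L/s.
Travel time t = 38.4·1000 / 1.1 = 34910 s = 9.697 h.
Half-life 7.5 h → k = ln 2 / 7.5 = 0.09242 h⁻¹ = 2.218 d⁻¹.
Decay over the reach: 15.58·exp(−kt) = 15.58·0.4081 = 6.360 mg/L.
Second outfall: C = (7618·6.360 + 608.0·170.0)/8226 = 18.45 mg/L.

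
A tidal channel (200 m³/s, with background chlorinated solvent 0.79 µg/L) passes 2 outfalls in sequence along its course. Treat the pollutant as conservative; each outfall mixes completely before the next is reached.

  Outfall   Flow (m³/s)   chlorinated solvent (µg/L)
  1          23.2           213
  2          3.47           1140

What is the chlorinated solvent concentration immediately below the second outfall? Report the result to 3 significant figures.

39.9 µg/L

Outfall 1: combined Q = 223.2 m³/s; C = (200.0·0.7900 + 23.20·213.0)/223.2 = 22.85 µg/L.
Outfall 2: combined Q = 226.7 m³/s; C = (223.2·22.85 + 3.470·1140)/226.7 = 39.95 µg/L.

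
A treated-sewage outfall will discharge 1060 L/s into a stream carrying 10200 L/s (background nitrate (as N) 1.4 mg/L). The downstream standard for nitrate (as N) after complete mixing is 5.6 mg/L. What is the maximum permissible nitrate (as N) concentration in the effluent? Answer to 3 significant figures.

At the limit, (Qr·Cr + Qe·Cₑ)/(Qr + Qe) = 5.6:
Cₑ = (11260·5.6 − 10200·1.400) / 1060 = 46.02 mg/L.

46.0 mg/L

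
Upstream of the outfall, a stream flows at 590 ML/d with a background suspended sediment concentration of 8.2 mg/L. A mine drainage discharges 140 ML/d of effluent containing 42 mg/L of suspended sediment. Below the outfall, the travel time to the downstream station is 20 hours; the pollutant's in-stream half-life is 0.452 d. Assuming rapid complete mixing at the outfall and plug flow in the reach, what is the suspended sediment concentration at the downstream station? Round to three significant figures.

4.09 mg/L

Flow-weighted average: C = (590.0·8.200 + 140.0·42.00) / 730.0 = 10720/730.0 = 14.68 mg/L.
Half-life 0.452 d → k = ln 2 / 0.452 = 1.534 d⁻¹.
Applying C = C₀e^(−kt): 14.68 × 0.2786 = 4.091 mg/L.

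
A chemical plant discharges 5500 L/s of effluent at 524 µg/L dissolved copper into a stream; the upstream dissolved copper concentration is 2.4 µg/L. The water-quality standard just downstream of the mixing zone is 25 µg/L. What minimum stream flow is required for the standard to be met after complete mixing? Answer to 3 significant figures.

121000 L/s

Set C_mix = 25: (Q·2.400 + 5500·524.0) / (Q + 5500) = 25
→ Q = 5500·(524.0 − 25)/(25 − 2.400) = 121400 L/s.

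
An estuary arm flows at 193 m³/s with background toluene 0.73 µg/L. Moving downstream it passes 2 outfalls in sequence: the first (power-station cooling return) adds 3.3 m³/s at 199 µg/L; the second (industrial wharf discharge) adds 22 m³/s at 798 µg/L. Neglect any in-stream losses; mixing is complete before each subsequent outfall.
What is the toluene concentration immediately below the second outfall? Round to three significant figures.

Below outfall 1: Q → 196.3 m³/s, C = (193.0·0.7300 + 3.300·199.0)/196.3 = 4.063 µg/L.
Below outfall 2: Q → 218.3 m³/s, C = (196.3·4.063 + 22.00·798.0)/218.3 = 84.08 µg/L.

84.1 µg/L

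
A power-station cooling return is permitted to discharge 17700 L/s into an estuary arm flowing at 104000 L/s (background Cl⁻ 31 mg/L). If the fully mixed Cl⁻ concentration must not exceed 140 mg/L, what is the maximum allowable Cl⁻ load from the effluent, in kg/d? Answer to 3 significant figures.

Mass balance at the limit: 104000·31.00 + 17700·Cₑ = 121700·140 → Cₑ = 780.5 mg/L.
17700 L/s = 17.70 m³/s. Load = 17.70 m³/s × 780.5 g/m³ × 86 400 s/d = 1194000 kg/d.

1190000 kg/d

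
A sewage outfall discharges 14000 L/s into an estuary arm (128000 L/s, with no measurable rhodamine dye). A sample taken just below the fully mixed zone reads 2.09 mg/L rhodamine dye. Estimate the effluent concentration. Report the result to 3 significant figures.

21.2 mg/L

Mass balance: 128000·0 + 14000·Cₑ = 142000·2.090
→ Cₑ = (142000·2.090 − 128000·0) / 14000 = 21.20 mg/L.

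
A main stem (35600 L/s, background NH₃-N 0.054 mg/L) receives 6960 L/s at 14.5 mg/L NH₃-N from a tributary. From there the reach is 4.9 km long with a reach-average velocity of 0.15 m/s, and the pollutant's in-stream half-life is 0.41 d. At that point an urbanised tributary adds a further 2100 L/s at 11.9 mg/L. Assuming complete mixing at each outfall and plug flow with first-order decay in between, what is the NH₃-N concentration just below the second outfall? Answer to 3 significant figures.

Mass balance: C = (35600·0.05400 + 6960·14.50) / 42560 = 102800/42560 = 2.416 mg/L; combined flow 42560 L/s.
Travel time t = 4.9·1000 / 0.15 = 32670 s = 9.074 h.
Half-life 0.41 d → k = ln 2 / 0.41 = 1.691 d⁻¹.
After decay, C = 2.416 × e^(−kt) = 2.416 × 0.5277 = 1.275 mg/L.
At the second outfall, C = (42560·1.275 + 2100·11.90) / (42560 + 2100) = 1.775 mg/L.

1.77 mg/L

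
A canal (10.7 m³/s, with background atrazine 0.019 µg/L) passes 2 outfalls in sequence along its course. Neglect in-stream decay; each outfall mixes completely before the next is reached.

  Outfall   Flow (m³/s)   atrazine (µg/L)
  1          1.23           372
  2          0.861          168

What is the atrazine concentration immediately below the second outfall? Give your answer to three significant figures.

Outfall 1: combined Q = 11.93 m³/s; C = (10.70·0.01900 + 1.230·372.0)/11.93 = 38.37 µg/L.
Outfall 2: combined Q = 12.79 m³/s; C = (11.93·38.37 + 0.8610·168.0)/12.79 = 47.10 µg/L.

47.1 µg/L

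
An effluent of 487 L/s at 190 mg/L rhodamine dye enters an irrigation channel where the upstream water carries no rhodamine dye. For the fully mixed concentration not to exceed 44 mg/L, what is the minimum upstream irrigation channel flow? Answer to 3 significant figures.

Set C_mix = 44: (Q·0 + 487.0·190.0) / (Q + 487.0) = 44
→ Q = 487.0·(190.0 − 44)/(44 − 0) = 1616 L/s.

1620 L/s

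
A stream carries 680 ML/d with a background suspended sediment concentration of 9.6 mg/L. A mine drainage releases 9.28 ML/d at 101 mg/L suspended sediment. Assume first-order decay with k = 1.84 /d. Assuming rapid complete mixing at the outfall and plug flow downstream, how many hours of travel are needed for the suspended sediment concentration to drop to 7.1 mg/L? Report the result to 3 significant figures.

5.51 h

After mixing, C = (680.0·9.600 + 9.280·101.0) / 689.3 = 7465/689.3 = 10.83 mg/L.
10.83·exp(−k·t) = 7.1 → t = ln(10.83/7.1)/k = 19830 s = 5.508 h.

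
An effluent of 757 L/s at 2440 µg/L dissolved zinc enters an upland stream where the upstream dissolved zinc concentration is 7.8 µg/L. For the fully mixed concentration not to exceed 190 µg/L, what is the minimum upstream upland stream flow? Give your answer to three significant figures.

9350 L/s

Set C_mix = 190: (Q·7.800 + 757.0·2440) / (Q + 757.0) = 190
→ Q = 757.0·(2440 − 190)/(190 − 7.800) = 9348 L/s.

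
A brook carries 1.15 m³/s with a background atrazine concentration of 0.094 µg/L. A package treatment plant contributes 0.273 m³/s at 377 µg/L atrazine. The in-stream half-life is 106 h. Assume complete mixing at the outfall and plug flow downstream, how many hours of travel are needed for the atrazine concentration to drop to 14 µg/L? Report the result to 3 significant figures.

251 h

Conservation of mass: C = (1.150·0.09400 + 0.2730·377.0) / 1.423 = 103.0/1.423 = 72.40 µg/L.
Half-life 106 h → k = ln 2 / 106 = 0.006539 h⁻¹ = 0.1569 d⁻¹.
72.40·exp(−k·t) = 14 → t = ln(72.40/14)/k = 904600 s = 251.3 h.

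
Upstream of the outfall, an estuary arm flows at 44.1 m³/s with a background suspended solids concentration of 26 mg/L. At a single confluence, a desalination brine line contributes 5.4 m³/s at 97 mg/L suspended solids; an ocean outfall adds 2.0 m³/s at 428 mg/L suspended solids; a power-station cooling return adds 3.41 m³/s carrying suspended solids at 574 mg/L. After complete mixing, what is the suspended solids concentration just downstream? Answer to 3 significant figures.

Conservation of mass: C = (44.10·26.00 + 5.400·97.00 + 2.000·428.0 + 3.410·574.0) / 54.91 = 4484/54.91 = 81.66 mg/L.

81.7 mg/L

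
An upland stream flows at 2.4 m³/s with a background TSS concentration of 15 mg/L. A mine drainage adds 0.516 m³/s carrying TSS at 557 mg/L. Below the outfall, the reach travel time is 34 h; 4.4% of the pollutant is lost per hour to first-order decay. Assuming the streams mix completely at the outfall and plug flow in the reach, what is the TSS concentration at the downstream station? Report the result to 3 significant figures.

Conservation of mass: C = (2.400·15.00 + 0.5160·557.0) / 2.916 = 323.4/2.916 = 110.9 mg/L.
4.4%/h lost → k = −ln(1 − 0.044) = 0.04500 h⁻¹.
After decay, C = 110.9 × e^(−kt) = 110.9 × 0.2166 = 24.02 mg/L.

24.0 mg/L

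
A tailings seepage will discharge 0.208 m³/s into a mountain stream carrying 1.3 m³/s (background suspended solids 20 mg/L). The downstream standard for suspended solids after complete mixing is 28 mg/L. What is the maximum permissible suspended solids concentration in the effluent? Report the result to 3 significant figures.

78.0 mg/L

At the limit, (Qr·Cr + Qe·Cₑ)/(Qr + Qe) = 28:
Cₑ = (1.508·28 − 1.300·20.00) / 0.2080 = 78.00 mg/L.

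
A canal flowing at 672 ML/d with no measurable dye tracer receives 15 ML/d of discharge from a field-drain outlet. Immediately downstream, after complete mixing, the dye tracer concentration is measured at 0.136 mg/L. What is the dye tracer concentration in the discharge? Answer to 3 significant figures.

6.23 mg/L

Mass balance: 672.0·0 + 15.00·Cₑ = 687.0·0.1360
→ Cₑ = (687.0·0.1360 − 672.0·0) / 15.00 = 6.229 mg/L.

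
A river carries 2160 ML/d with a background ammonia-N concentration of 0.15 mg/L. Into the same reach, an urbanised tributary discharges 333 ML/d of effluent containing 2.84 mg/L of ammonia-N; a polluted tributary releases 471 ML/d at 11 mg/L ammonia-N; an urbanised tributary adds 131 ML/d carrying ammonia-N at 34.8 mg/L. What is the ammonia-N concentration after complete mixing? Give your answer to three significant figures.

3.56 mg/L

Mass balance: C = (2160·0.1500 + 333.0·2.840 + 471.0·11.00 + 131.0·34.80) / 3095 = 11010/3095 = 3.557 mg/L.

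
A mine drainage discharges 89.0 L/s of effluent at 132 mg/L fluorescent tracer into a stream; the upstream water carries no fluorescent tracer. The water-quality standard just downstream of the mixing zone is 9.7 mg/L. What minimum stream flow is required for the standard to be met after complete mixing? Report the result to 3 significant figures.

Set C_mix = 9.7: (Q·0 + 89.00·132.0) / (Q + 89.00) = 9.7
→ Q = 89.00·(132.0 − 9.7)/(9.7 − 0) = 1122 L/s.

1120 L/s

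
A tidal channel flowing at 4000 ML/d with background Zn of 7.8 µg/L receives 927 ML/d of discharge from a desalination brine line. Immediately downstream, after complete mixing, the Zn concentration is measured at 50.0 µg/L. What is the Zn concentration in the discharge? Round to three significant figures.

232 µg/L

Mass balance: 4000·7.800 + 927.0·Cₑ = 4927·50.00
→ Cₑ = (4927·50.00 − 4000·7.800) / 927.0 = 232.1 µg/L.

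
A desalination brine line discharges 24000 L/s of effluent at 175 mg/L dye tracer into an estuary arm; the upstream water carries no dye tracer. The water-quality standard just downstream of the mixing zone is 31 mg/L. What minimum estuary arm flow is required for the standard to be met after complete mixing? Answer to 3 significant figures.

111000 L/s

Set C_mix = 31: (Q·0 + 24000·175.0) / (Q + 24000) = 31
→ Q = 24000·(175.0 − 31)/(31 − 0) = 111500 L/s.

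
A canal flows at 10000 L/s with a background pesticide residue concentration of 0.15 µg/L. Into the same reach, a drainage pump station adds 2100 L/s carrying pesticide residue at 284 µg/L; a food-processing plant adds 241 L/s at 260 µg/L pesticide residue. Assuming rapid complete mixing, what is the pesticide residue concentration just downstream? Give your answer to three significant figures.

53.5 µg/L

Flow-weighted average: C = (10000·0.1500 + 2100·284.0 + 241.0·260.0) / 12340 = 660600/12340 = 53.53 µg/L.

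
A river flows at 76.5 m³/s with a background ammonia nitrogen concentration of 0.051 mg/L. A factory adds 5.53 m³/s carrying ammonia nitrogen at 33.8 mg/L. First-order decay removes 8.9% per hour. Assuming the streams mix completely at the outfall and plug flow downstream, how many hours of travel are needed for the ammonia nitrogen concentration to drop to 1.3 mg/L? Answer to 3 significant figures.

6.24 h

Mixed concentration C = ΣQC/ΣQ = (76.50·0.05100 + 5.530·33.80) / 82.03 = 190.8/82.03 = 2.326 mg/L.
8.9%/h lost → k = −ln(1 − 0.089) = 0.09321 h⁻¹.
2.326·exp(−k·t) = 1.3 → t = ln(2.326/1.3)/k = 22470 s = 6.242 h.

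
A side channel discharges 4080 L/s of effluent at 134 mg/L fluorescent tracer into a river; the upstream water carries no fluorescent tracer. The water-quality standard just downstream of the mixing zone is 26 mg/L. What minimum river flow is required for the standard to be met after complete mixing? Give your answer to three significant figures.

Set C_mix = 26: (Q·0 + 4080·134.0) / (Q + 4080) = 26
→ Q = 4080·(134.0 − 26)/(26 − 0) = 16950 L/s.

16900 L/s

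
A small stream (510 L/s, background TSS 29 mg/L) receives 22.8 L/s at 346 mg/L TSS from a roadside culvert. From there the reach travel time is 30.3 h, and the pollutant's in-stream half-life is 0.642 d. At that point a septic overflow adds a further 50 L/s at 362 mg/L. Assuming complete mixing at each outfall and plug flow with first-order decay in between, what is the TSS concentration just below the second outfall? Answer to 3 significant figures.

Mass balance: C = (510.0·29.00 + 22.80·346.0) / 532.8 = 22680/532.8 = 42.57 mg/L; combined flow 532.8 L/s.
Half-life 0.642 d → k = ln 2 / 0.642 = 1.080 d⁻¹.
Applying C = C₀e^(−kt): 42.57 × 0.2559 = 10.89 mg/L.
At the second outfall, C = (532.8·10.89 + 50.00·362.0) / (532.8 + 50.00) = 41.01 mg/L.

41.0 mg/L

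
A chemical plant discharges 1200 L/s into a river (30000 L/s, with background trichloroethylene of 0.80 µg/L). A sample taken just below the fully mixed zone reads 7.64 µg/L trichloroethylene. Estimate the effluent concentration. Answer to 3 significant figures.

Mass balance: 30000·0.8000 + 1200·Cₑ = 31200·7.640
→ Cₑ = (31200·7.640 − 30000·0.8000) / 1200 = 178.6 µg/L.

179 µg/L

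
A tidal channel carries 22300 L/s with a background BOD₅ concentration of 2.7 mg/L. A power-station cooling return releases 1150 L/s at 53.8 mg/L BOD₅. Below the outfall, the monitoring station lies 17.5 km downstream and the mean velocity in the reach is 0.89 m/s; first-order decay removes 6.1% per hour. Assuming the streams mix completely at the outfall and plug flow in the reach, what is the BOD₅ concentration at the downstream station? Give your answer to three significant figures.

3.69 mg/L

Mass balance: C = (22300·2.700 + 1150·53.80) / 23450 = 122100/23450 = 5.206 mg/L.
Travel time t = 17.5·1000 / 0.89 = 19660 s = 5.462 h.
6.1%/h lost → k = −ln(1 − 0.061) = 0.06294 h⁻¹.
Decay over the reach: 5.206·exp(−kt) = 5.206·0.7091 = 3.692 mg/L.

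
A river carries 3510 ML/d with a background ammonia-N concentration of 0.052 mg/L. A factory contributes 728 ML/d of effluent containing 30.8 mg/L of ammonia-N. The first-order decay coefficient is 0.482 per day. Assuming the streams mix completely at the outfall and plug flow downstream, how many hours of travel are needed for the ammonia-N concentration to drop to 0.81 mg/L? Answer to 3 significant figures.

93.8 h

Flow-weighted average: C = (3510·0.05200 + 728.0·30.80) / 4238 = 22600/4238 = 5.334 mg/L.
5.334·exp(−k·t) = 0.81 → t = ln(5.334/0.81)/k = 337900 s = 93.85 h.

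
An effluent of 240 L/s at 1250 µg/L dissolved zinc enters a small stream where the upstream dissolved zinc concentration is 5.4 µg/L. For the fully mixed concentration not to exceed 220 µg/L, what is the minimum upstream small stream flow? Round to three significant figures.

Set C_mix = 220: (Q·5.400 + 240.0·1250) / (Q + 240.0) = 220
→ Q = 240.0·(1250 − 220)/(220 − 5.400) = 1152 L/s.

1150 L/s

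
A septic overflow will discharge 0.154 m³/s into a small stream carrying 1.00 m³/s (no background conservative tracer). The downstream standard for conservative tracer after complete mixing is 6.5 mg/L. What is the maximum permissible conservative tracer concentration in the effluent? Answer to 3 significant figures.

At the limit, (Qr·Cr + Qe·Cₑ)/(Qr + Qe) = 6.5:
Cₑ = (1.154·6.5 − 1.000·0) / 0.1540 = 48.71 mg/L.

48.7 mg/L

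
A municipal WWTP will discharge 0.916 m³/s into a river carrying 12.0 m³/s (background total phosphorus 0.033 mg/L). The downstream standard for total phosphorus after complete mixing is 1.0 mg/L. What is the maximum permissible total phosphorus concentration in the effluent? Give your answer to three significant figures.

13.7 mg/L

At the limit, (Qr·Cr + Qe·Cₑ)/(Qr + Qe) = 1.0:
Cₑ = (12.92·1.0 − 12.00·0.03300) / 0.9160 = 13.67 mg/L.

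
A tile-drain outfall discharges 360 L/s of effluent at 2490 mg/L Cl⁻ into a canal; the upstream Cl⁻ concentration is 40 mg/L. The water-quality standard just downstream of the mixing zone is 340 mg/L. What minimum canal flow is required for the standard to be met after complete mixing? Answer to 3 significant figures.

2580 L/s

Set C_mix = 340: (Q·40.00 + 360.0·2490) / (Q + 360.0) = 340
→ Q = 360.0·(2490 − 340)/(340 − 40.00) = 2580 L/s.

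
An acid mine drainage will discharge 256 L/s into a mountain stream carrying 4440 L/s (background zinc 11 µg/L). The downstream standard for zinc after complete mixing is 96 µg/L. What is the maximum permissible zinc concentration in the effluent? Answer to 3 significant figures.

1570 µg/L

At the limit, (Qr·Cr + Qe·Cₑ)/(Qr + Qe) = 96:
Cₑ = (4696·96 − 4440·11.00) / 256.0 = 1570 µg/L.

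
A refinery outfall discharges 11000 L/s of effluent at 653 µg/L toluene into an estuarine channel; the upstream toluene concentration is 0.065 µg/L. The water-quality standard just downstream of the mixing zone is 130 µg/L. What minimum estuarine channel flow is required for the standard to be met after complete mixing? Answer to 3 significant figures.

44300 L/s

Set C_mix = 130: (Q·0.06500 + 11000·653.0) / (Q + 11000) = 130
→ Q = 11000·(653.0 − 130)/(130 − 0.06500) = 44280 L/s.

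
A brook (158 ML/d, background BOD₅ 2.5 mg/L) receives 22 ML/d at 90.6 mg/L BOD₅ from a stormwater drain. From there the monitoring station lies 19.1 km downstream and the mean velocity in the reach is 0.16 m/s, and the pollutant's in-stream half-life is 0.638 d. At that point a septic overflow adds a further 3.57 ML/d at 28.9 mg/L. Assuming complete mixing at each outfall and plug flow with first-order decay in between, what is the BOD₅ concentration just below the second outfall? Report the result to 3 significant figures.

3.46 mg/L

Mixed concentration C = ΣQC/ΣQ = (158.0·2.500 + 22.00·90.60) / 180.0 = 2388/180.0 = 13.27 mg/L; combined flow 180.0 ML/d.
Travel time t = 19.1·1000 / 0.16 = 119400 s = 33.16 h.
Half-life 0.638 d → k = ln 2 / 0.638 = 1.086 d⁻¹.
After decay, C = 13.27 × e^(−kt) = 13.27 × 0.2229 = 2.957 mg/L.
Second outfall: C = (180.0·2.957 + 3.570·28.90)/183.6 = 3.462 mg/L.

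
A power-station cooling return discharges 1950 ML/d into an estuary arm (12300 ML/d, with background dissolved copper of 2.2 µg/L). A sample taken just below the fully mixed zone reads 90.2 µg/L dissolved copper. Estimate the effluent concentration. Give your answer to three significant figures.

Mass balance: 12300·2.200 + 1950·Cₑ = 14250·90.20
→ Cₑ = (14250·90.20 − 12300·2.200) / 1950 = 645.3 µg/L.

645 µg/L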